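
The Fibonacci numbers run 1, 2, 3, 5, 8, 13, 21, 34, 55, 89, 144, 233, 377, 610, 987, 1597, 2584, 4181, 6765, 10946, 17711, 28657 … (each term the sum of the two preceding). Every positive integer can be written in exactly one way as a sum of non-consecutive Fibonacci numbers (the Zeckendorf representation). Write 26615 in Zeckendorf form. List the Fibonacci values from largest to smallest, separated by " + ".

17711 + 6765 + 1597 + 377 + 144 + 21

Repeatedly subtract the largest Fibonacci number that fits:
26615 − 17711 = 8904
8904 − 6765 = 2139
2139 − 1597 = 542
542 − 377 = 165
165 − 144 = 21
21 − 21 = 0
So 26615 = 17711 + 6765 + 1597 + 377 + 144 + 21, with no two terms consecutive in the sequence.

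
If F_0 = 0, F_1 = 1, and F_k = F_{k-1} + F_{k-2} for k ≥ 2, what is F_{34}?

5702887

Iterating the recurrence up to F_{27} = 196418 and F_{26} = 121393:
F_{28} = F_{27} + F_{26} = 196418 + 121393 = 317811
F_{29} = F_{28} + F_{27} = 317811 + 196418 = 514229
F_{30} = F_{29} + F_{28} = 514229 + 317811 = 832040
F_{31} = F_{30} + F_{29} = 832040 + 514229 = 1346269
F_{32} = F_{31} + F_{30} = 1346269 + 832040 = 2178309
F_{33} = F_{32} + F_{31} = 2178309 + 1346269 = 3524578
F_{34} = F_{33} + F_{32} = 3524578 + 2178309 = 5702887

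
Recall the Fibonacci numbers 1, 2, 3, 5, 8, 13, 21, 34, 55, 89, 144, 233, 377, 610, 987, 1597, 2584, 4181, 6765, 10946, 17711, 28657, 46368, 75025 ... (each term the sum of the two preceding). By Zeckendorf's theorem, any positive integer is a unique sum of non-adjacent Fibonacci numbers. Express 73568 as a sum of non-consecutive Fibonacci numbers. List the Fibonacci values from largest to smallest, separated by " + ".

Repeatedly subtract the largest Fibonacci number that fits:
take 46368 (≤ 73568); 73568 − 46368 = 27200
take 17711 (≤ 27200); 27200 − 17711 = 9489
take 6765 (≤ 9489); 9489 − 6765 = 2724
take 2584 (≤ 2724); 2724 − 2584 = 140
take 89 (≤ 140); 140 − 89 = 51
take 34 (≤ 51); 51 − 34 = 17
take 13 (≤ 17); 17 − 13 = 4
take 3 (≤ 4); 4 − 3 = 1
take 1 (≤ 1); 1 − 1 = 0
So 73568 = 46368 + 17711 + 6765 + 2584 + 89 + 34 + 13 + 3 + 1, with no two terms consecutive in the sequence.

46368 + 17711 + 6765 + 2584 + 89 + 34 + 13 + 3 + 1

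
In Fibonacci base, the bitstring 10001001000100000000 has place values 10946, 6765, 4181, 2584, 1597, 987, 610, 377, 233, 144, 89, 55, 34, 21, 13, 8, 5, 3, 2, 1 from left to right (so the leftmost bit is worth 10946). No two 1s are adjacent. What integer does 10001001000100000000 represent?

Summing the place values of the 1 bits: 10946 + 1597 + 377 + 55 = 12975.

12975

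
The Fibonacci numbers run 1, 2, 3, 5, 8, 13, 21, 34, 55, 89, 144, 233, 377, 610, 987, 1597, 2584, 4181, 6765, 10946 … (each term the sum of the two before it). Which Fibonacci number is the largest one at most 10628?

6765 ≤ 10628 < 10946, so the largest Fibonacci number not exceeding 10628 is 6765.

6765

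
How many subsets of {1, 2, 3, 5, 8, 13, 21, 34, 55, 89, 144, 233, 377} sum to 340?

Each representation comes from the Zeckendorf form by replacing some F_k with F_{k−1} + F_{k−2} where possible.
340 = 233+89+13+5 = 233+89+13+3+2 = 233+55+34+13+5 = … (8 more), for 11 in all.

11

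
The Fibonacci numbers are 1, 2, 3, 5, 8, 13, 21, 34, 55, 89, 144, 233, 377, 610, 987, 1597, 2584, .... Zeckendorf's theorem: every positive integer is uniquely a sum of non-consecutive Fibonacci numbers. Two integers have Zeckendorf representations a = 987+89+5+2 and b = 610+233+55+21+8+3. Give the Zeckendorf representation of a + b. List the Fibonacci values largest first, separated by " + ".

The two numbers are 1083 and 930, so their sum is 2013.
subtract 1597 from 2013: 416 remains
subtract 377 from 416: 39 remains
subtract 34 from 39: 5 remains
subtract 5 from 5: 0 remains

1597 + 377 + 34 + 5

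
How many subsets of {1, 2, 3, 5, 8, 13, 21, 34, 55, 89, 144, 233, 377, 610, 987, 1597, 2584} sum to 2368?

18

Each representation comes from the Zeckendorf form by replacing some F_k with F_{k−1} + F_{k−2} where possible.
2368 = 1597+610+144+13+3+1 = 1597+610+144+8+5+3+1 = 1597+610+89+55+13+3+1 = 1597+377+233+144+13+3+1 = … (14 more), for 18 in all.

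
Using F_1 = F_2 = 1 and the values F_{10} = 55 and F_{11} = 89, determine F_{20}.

6765

By the doubling identity F_{2k} = F_k(2F_{k+1} − F_k): F_{20} = 55·(2·89 − 55) = 55·123 = 6765.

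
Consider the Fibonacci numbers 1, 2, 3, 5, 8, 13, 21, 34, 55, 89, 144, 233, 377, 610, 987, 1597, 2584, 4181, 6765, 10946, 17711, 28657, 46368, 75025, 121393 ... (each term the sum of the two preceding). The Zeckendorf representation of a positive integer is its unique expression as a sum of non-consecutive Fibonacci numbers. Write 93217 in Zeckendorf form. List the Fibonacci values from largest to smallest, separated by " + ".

75025 + 17711 + 377 + 89 + 13 + 2

take 75025 (≤ 93217); 93217 − 75025 = 18192
take 17711 (≤ 18192); 18192 − 17711 = 481
take 377 (≤ 481); 481 − 377 = 104
take 89 (≤ 104); 104 − 89 = 15
take 13 (≤ 15); 15 − 13 = 2
take 2 (≤ 2); 2 − 2 = 0
So 93217 = 75025 + 17711 + 377 + 89 + 13 + 2, with no two terms consecutive in the sequence.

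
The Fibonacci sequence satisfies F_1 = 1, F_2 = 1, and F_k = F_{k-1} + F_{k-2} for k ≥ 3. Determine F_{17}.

1597

Iterating the recurrence up to F_{12} = 144 and F_{11} = 89:
F_{13} = F_{12} + F_{11} = 144 + 89 = 233
F_{14} = F_{13} + F_{12} = 233 + 144 = 377
F_{15} = F_{14} + F_{13} = 377 + 233 = 610
F_{16} = F_{15} + F_{14} = 610 + 377 = 987
F_{17} = F_{16} + F_{15} = 987 + 610 = 1597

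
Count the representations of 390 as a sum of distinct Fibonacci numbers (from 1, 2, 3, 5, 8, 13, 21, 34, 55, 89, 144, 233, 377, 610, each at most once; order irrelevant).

Each representation comes from the Zeckendorf form by replacing some F_k with F_{k−1} + F_{k−2} where possible.
390 = 377+13 = 377+8+5 = 233+144+13 = 377+8+3+2 = … (8 more), for 12 in all.

12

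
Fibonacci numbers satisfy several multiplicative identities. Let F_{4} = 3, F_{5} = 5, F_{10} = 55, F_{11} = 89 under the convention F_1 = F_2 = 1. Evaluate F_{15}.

610

By the addition formula F_{m+n} = F_m F_{n+1} + F_{m−1} F_n with m=5, n=10: F_{15} = 5·89 + 3·55 = 445 + 165 = 610.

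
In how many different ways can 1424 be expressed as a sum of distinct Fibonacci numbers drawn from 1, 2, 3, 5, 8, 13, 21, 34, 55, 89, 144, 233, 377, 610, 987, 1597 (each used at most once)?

26

Each representation comes from the Zeckendorf form by replacing some F_k with F_{k−1} + F_{k−2} where possible.
1424 = 987+377+55+5 = 987+377+55+3+2 = 987+377+34+21+5 = 987+233+144+55+5 = 987+377+34+21+3+2 = … (21 more), for 26 in all.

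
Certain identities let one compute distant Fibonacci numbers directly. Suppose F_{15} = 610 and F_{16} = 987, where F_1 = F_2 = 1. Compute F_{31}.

1346269

By F_{2k+1} = F_k² + F_{k+1}²: F_{31} = 610² + 987² = 372100 + 974169 = 1346269.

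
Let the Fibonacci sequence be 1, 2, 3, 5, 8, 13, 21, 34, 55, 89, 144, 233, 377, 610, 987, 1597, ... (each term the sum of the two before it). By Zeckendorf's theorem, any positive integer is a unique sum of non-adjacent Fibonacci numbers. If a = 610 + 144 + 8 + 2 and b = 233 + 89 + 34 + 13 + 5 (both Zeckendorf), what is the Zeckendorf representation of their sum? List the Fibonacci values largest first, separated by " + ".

987 + 144 + 5 + 2

The two numbers are 764 and 374, so their sum is 1138.
Greedily peel off the largest Fibonacci term at each step:
987 ≤ 1138 < 1597, so take 987; remainder 151
144 ≤ 151 < 233, so take 144; remainder 7
5 ≤ 7 < 8, so take 5; remainder 2
2 ≤ 2 < 3, so take 2; remainder 0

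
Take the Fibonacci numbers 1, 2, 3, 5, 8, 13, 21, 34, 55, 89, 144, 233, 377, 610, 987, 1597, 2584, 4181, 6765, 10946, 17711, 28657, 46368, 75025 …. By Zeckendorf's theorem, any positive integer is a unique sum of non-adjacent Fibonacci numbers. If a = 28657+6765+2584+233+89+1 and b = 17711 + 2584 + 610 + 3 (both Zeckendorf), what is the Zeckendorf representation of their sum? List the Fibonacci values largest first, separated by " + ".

The two numbers are 38329 and 20908, so their sum is 59237.
Greedily peel off the largest Fibonacci term at each step:
59237 − 46368 = 12869
12869 − 10946 = 1923
1923 − 1597 = 326
326 − 233 = 93
93 − 89 = 4
4 − 3 = 1
1 − 1 = 0

46368 + 10946 + 1597 + 233 + 89 + 3 + 1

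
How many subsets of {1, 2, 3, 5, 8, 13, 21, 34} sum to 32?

32 = 21+8+3 = 21+8+2+1 = 21+5+3+2+1 = … (1 more), for 4 in all.

4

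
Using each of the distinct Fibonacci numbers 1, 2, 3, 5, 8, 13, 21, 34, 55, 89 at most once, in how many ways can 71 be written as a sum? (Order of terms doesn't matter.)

8

Each representation comes from the Zeckendorf form by replacing some F_k with F_{k−1} + F_{k−2} where possible.
71 = 55+13+3 = 55+13+2+1 = 55+8+5+3 = … (5 more), for 8 in all.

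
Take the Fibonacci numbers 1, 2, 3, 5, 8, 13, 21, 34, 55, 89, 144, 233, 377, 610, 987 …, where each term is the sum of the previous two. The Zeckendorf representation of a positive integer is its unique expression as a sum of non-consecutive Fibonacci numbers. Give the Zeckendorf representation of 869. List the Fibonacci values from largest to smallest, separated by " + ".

610 + 233 + 21 + 5

take 610 (≤ 869); 869 − 610 = 259
take 233 (≤ 259); 259 − 233 = 26
take 21 (≤ 26); 26 − 21 = 5
take 5 (≤ 5); 5 − 5 = 0
So 869 = 610 + 233 + 21 + 5, with no two terms consecutive in the sequence.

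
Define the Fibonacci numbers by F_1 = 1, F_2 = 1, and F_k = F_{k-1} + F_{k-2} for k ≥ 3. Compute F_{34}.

5702887

Iterating the recurrence up to F_{30} = 832040 and F_{29} = 514229:
F_{31} = F_{30} + F_{29} = 832040 + 514229 = 1346269
F_{32} = F_{31} + F_{30} = 1346269 + 832040 = 2178309
F_{33} = F_{32} + F_{31} = 2178309 + 1346269 = 3524578
F_{34} = F_{33} + F_{32} = 3524578 + 2178309 = 5702887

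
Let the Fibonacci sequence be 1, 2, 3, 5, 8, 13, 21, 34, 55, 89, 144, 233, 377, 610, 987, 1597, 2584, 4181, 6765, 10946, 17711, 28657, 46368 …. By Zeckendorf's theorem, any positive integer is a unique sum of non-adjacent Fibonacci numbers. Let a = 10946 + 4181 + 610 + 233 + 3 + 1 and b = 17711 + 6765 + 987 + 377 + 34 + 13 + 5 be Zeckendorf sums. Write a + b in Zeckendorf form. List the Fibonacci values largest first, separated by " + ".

The two numbers are 15974 and 25892, so their sum is 41866.
41866 − 28657 = 13209
13209 − 10946 = 2263
2263 − 1597 = 666
666 − 610 = 56
56 − 55 = 1
1 − 1 = 0

28657 + 10946 + 1597 + 610 + 55 + 1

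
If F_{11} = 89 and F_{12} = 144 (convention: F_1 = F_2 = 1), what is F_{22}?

By the doubling identity F_{2k} = F_k(2F_{k+1} − F_k): F_{22} = 89·(2·144 − 89) = 89·199 = 17711.

17711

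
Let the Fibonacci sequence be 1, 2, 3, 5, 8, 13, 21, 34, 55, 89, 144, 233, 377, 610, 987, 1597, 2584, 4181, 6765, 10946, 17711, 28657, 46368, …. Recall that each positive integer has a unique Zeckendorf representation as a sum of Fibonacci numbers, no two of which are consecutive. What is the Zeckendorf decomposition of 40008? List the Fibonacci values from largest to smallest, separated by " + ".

28657 + 10946 + 377 + 21 + 5 + 2

Repeatedly subtract the largest Fibonacci number that fits:
40008: greatest Fibonacci not exceeding it is 28657, leaving 11351
11351: greatest Fibonacci not exceeding it is 10946, leaving 405
405: greatest Fibonacci not exceeding it is 377, leaving 28
28: greatest Fibonacci not exceeding it is 21, leaving 7
7: greatest Fibonacci not exceeding it is 5, leaving 2
2: greatest Fibonacci not exceeding it is 2, leaving 0
So 40008 = 28657 + 10946 + 377 + 21 + 5 + 2, with no two terms consecutive in the sequence.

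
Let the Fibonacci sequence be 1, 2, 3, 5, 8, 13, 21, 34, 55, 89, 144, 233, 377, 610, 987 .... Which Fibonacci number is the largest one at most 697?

610

610 ≤ 697 < 987, so the largest Fibonacci number not exceeding 697 is 610.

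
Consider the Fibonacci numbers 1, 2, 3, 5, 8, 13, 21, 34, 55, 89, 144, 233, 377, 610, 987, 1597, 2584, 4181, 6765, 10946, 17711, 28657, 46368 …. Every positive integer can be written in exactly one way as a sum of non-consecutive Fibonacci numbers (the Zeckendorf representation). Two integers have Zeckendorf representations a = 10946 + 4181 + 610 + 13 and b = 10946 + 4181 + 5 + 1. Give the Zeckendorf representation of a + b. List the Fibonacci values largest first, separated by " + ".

28657 + 1597 + 610 + 13 + 5 + 1

The two numbers are 15750 and 15133, so their sum is 30883.
Greedily peel off the largest Fibonacci term at each step:
28657 ≤ 30883 < 46368, so take 28657; remainder 2226
1597 ≤ 2226 < 2584, so take 1597; remainder 629
610 ≤ 629 < 987, so take 610; remainder 19
13 ≤ 19 < 21, so take 13; remainder 6
5 ≤ 6 < 8, so take 5; remainder 1
1 ≤ 1 < 2, so take 1; remainder 0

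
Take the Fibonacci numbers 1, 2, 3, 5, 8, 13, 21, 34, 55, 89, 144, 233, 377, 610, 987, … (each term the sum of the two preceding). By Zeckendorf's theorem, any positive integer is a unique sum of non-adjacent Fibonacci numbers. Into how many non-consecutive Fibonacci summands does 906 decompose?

610 ≤ 906 < 987, so take 610; remainder 296
233 ≤ 296 < 377, so take 233; remainder 63
55 ≤ 63 < 89, so take 55; remainder 8
8 ≤ 8 < 13, so take 8; remainder 0
906 = 610 + 233 + 55 + 8, which has 4 terms.

4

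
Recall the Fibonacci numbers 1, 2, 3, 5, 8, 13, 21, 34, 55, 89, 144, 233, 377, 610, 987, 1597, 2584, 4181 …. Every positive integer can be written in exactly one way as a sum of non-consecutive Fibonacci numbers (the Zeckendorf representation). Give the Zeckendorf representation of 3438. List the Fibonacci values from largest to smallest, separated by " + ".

take 2584 (≤ 3438); 3438 − 2584 = 854
take 610 (≤ 854); 854 − 610 = 244
take 233 (≤ 244); 244 − 233 = 11
take 8 (≤ 11); 11 − 8 = 3
take 3 (≤ 3); 3 − 3 = 0
So 3438 = 2584 + 610 + 233 + 8 + 3, with no two terms consecutive in the sequence.

2584 + 610 + 233 + 8 + 3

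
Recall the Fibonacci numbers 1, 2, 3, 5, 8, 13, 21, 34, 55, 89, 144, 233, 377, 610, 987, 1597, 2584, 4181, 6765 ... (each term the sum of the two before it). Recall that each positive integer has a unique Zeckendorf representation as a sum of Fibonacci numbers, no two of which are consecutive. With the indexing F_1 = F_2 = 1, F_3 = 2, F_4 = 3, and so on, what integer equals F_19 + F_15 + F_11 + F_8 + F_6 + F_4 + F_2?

F_19 + F_15 + F_11 + F_8 + F_6 + F_4 + F_2 = 4181 + 610 + 89 + 21 + 8 + 3 + 1 = 4913.

4913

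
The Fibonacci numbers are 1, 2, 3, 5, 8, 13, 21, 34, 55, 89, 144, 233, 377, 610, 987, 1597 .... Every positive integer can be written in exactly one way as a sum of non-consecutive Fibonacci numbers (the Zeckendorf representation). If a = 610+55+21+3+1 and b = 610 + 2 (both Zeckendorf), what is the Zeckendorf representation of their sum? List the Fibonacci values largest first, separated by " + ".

987 + 233 + 55 + 21 + 5 + 1

The two numbers are 690 and 612, so their sum is 1302.
Greedy algorithm:
1302 − 987 = 315
315 − 233 = 82
82 − 55 = 27
27 − 21 = 6
6 − 5 = 1
1 − 1 = 0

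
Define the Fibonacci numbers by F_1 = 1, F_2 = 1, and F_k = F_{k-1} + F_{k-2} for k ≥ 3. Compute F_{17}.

Iterating the recurrence up to F_{10} = 55 and F_{9} = 34:
F_{11} = F_{10} + F_{9} = 55 + 34 = 89
F_{12} = F_{11} + F_{10} = 89 + 55 = 144
F_{13} = F_{12} + F_{11} = 144 + 89 = 233
F_{14} = F_{13} + F_{12} = 233 + 144 = 377
F_{15} = F_{14} + F_{13} = 377 + 233 = 610
F_{16} = F_{15} + F_{14} = 610 + 377 = 987
F_{17} = F_{16} + F_{15} = 987 + 610 = 1597

1597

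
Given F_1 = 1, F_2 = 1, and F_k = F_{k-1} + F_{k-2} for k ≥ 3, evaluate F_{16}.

Iterating the recurrence up to F_{10} = 55 and F_{9} = 34:
F_{11} = F_{10} + F_{9} = 55 + 34 = 89
F_{12} = F_{11} + F_{10} = 89 + 55 = 144
F_{13} = F_{12} + F_{11} = 144 + 89 = 233
F_{14} = F_{13} + F_{12} = 233 + 144 = 377
F_{15} = F_{14} + F_{13} = 377 + 233 = 610
F_{16} = F_{15} + F_{14} = 610 + 377 = 987

987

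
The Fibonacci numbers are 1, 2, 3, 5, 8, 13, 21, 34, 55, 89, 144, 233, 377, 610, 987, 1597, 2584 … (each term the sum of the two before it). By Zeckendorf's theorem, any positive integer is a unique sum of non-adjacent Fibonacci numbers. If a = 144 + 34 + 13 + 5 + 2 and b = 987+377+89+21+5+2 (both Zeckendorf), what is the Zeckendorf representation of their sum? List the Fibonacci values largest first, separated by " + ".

The two numbers are 198 and 1481, so their sum is 1679.
Greedily peel off the largest Fibonacci term at each step:
1679 − 1597 = 82
82 − 55 = 27
27 − 21 = 6
6 − 5 = 1
1 − 1 = 0

1597 + 55 + 21 + 5 + 1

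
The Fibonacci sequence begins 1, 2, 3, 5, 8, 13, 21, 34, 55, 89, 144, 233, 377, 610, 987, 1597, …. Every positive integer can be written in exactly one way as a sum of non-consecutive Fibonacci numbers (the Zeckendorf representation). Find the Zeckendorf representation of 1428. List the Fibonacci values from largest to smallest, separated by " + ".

987 + 377 + 55 + 8 + 1

Repeatedly subtract the largest Fibonacci number that fits:
largest Fibonacci ≤ 1428 is 987; 1428 − 987 = 441
largest Fibonacci ≤ 441 is 377; 441 − 377 = 64
largest Fibonacci ≤ 64 is 55; 64 − 55 = 9
largest Fibonacci ≤ 9 is 8; 9 − 8 = 1
largest Fibonacci ≤ 1 is 1; 1 − 1 = 0
So 1428 = 987 + 377 + 55 + 8 + 1, with no two terms consecutive in the sequence.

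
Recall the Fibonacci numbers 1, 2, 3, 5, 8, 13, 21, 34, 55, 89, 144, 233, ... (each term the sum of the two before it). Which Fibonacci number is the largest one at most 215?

144 ≤ 215 < 233, so the largest Fibonacci number not exceeding 215 is 144.

144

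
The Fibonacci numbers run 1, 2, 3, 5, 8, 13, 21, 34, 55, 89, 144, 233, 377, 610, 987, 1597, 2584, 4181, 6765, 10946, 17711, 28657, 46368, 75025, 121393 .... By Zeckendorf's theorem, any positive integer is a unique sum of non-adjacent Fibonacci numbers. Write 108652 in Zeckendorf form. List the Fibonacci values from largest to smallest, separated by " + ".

108652: greatest Fibonacci not exceeding it is 75025, leaving 33627
33627: greatest Fibonacci not exceeding it is 28657, leaving 4970
4970: greatest Fibonacci not exceeding it is 4181, leaving 789
789: greatest Fibonacci not exceeding it is 610, leaving 179
179: greatest Fibonacci not exceeding it is 144, leaving 35
35: greatest Fibonacci not exceeding it is 34, leaving 1
1: greatest Fibonacci not exceeding it is 1, leaving 0
So 108652 = 75025 + 28657 + 4181 + 610 + 144 + 34 + 1, with no two terms consecutive in the sequence.

75025 + 28657 + 4181 + 610 + 144 + 34 + 1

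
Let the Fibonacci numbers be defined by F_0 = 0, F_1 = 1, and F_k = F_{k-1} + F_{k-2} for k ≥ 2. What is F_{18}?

Iterating the recurrence up to F_{13} = 233 and F_{12} = 144:
F_{14} = F_{13} + F_{12} = 233 + 144 = 377
F_{15} = F_{14} + F_{13} = 377 + 233 = 610
F_{16} = F_{15} + F_{14} = 610 + 377 = 987
F_{17} = F_{16} + F_{15} = 987 + 610 = 1597
F_{18} = F_{17} + F_{16} = 1597 + 987 = 2584

2584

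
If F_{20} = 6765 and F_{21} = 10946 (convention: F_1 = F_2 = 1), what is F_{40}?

By the doubling identity F_{2k} = F_k(2F_{k+1} − F_k): F_{40} = 6765·(2·10946 − 6765) = 6765·15127 = 102334155.

102334155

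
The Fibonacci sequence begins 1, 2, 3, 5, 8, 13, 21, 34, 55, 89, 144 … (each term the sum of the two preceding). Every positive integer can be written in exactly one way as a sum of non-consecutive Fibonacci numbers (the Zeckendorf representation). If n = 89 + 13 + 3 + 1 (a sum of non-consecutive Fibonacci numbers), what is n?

89 + 13 + 3 + 1 = 106.

106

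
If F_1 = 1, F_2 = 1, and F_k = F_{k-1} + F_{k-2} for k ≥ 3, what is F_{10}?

Iterating the recurrence up to F_{5} = 5 and F_{4} = 3:
F_{6} = F_{5} + F_{4} = 5 + 3 = 8
F_{7} = F_{6} + F_{5} = 8 + 5 = 13
F_{8} = F_{7} + F_{6} = 13 + 8 = 21
F_{9} = F_{8} + F_{7} = 21 + 13 = 34
F_{10} = F_{9} + F_{8} = 34 + 21 = 55

55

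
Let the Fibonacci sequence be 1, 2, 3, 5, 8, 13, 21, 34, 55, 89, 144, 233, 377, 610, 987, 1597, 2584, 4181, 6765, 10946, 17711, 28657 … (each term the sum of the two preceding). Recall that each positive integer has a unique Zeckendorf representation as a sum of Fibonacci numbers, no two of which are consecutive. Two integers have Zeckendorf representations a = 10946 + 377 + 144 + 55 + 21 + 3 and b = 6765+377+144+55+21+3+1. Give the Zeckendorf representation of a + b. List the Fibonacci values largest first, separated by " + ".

The two numbers are 11546 and 7366, so their sum is 18912.
Greedy algorithm:
18912: greatest Fibonacci not exceeding it is 17711, leaving 1201
1201: greatest Fibonacci not exceeding it is 987, leaving 214
214: greatest Fibonacci not exceeding it is 144, leaving 70
70: greatest Fibonacci not exceeding it is 55, leaving 15
15: greatest Fibonacci not exceeding it is 13, leaving 2
2: greatest Fibonacci not exceeding it is 2, leaving 0

17711 + 987 + 144 + 55 + 13 + 2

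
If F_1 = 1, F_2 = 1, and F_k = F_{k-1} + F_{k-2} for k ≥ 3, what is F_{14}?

377

Iterating the recurrence up to F_{9} = 34 and F_{8} = 21:
F_{10} = F_{9} + F_{8} = 34 + 21 = 55
F_{11} = F_{10} + F_{9} = 55 + 34 = 89
F_{12} = F_{11} + F_{10} = 89 + 55 = 144
F_{13} = F_{12} + F_{11} = 144 + 89 = 233
F_{14} = F_{13} + F_{12} = 233 + 144 = 377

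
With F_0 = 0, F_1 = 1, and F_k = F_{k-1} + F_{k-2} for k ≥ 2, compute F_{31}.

1346269

Iterating the recurrence up to F_{26} = 121393 and F_{25} = 75025:
F_{27} = F_{26} + F_{25} = 121393 + 75025 = 196418
F_{28} = F_{27} + F_{26} = 196418 + 121393 = 317811
F_{29} = F_{28} + F_{27} = 317811 + 196418 = 514229
F_{30} = F_{29} + F_{28} = 514229 + 317811 = 832040
F_{31} = F_{30} + F_{29} = 832040 + 514229 = 1346269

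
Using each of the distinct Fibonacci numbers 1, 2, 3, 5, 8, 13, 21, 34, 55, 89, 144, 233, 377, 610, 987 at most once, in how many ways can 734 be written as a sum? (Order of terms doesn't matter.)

Each representation comes from the Zeckendorf form by replacing some F_k with F_{k−1} + F_{k−2} where possible.
734 = 610+89+34+1 = 610+89+21+13+1 = 377+233+89+34+1 = 610+89+21+8+5+1 = 610+55+34+21+13+1 = … (12 more), for 17 in all.

17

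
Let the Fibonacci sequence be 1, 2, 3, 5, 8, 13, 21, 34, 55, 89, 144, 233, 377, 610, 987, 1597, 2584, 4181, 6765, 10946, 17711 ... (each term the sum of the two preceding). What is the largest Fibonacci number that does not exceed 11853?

10946 ≤ 11853 < 17711, so the largest Fibonacci number not exceeding 11853 is 10946.

10946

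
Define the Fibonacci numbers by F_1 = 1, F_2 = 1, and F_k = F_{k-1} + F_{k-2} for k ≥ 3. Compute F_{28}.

Iterating the recurrence up to F_{22} = 17711 and F_{21} = 10946:
F_{23} = F_{22} + F_{21} = 17711 + 10946 = 28657
F_{24} = F_{23} + F_{22} = 28657 + 17711 = 46368
F_{25} = F_{24} + F_{23} = 46368 + 28657 = 75025
F_{26} = F_{25} + F_{24} = 75025 + 46368 = 121393
F_{27} = F_{26} + F_{25} = 121393 + 75025 = 196418
F_{28} = F_{27} + F_{26} = 196418 + 121393 = 317811

317811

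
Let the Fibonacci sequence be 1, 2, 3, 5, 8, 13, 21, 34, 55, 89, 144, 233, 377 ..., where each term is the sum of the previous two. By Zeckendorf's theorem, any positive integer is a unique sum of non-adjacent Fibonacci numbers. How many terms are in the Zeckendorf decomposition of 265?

4

Greedy algorithm:
take 233 (≤ 265); 265 − 233 = 32
take 21 (≤ 32); 32 − 21 = 11
take 8 (≤ 11); 11 − 8 = 3
take 3 (≤ 3); 3 − 3 = 0
265 = 233 + 21 + 8 + 3, which has 4 terms.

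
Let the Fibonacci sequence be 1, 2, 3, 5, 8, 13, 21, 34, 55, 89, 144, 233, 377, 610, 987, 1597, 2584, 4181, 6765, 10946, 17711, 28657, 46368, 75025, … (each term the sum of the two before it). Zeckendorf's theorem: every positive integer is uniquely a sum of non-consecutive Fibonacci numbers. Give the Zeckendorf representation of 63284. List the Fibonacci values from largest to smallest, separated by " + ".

46368 + 10946 + 4181 + 1597 + 144 + 34 + 13 + 1

63284: greatest Fibonacci not exceeding it is 46368, leaving 16916
16916: greatest Fibonacci not exceeding it is 10946, leaving 5970
5970: greatest Fibonacci not exceeding it is 4181, leaving 1789
1789: greatest Fibonacci not exceeding it is 1597, leaving 192
192: greatest Fibonacci not exceeding it is 144, leaving 48
48: greatest Fibonacci not exceeding it is 34, leaving 14
14: greatest Fibonacci not exceeding it is 13, leaving 1
1: greatest Fibonacci not exceeding it is 1, leaving 0
So 63284 = 46368 + 10946 + 4181 + 1597 + 144 + 34 + 13 + 1, with no two terms consecutive in the sequence.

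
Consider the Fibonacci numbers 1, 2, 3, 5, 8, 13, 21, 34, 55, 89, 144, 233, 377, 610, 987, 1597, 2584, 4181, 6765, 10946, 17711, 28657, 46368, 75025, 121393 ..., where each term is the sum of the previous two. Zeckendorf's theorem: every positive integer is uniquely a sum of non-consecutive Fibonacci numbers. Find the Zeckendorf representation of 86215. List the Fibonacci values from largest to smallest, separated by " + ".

75025 + 10946 + 233 + 8 + 3

Greedy algorithm:
75025 ≤ 86215 < 121393, so take 75025; remainder 11190
10946 ≤ 11190 < 17711, so take 10946; remainder 244
233 ≤ 244 < 377, so take 233; remainder 11
8 ≤ 11 < 13, so take 8; remainder 3
3 ≤ 3 < 5, so take 3; remainder 0
So 86215 = 75025 + 10946 + 233 + 8 + 3, with no two terms consecutive in the sequence.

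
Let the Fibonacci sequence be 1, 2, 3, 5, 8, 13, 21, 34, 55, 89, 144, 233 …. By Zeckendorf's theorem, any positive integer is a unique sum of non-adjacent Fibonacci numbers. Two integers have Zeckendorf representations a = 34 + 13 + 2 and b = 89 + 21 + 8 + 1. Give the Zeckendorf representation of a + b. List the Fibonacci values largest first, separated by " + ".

144 + 21 + 3

The two numbers are 49 and 119, so their sum is 168.
largest Fibonacci ≤ 168 is 144; 168 − 144 = 24
largest Fibonacci ≤ 24 is 21; 24 − 21 = 3
largest Fibonacci ≤ 3 is 3; 3 − 3 = 0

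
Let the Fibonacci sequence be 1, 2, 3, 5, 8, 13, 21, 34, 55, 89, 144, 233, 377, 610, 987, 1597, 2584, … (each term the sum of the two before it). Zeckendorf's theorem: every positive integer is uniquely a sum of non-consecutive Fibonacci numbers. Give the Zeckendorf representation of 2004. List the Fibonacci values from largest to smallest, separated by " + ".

1597 + 377 + 21 + 8 + 1

Repeatedly subtract the largest Fibonacci number that fits:
2004: greatest Fibonacci not exceeding it is 1597, leaving 407
407: greatest Fibonacci not exceeding it is 377, leaving 30
30: greatest Fibonacci not exceeding it is 21, leaving 9
9: greatest Fibonacci not exceeding it is 8, leaving 1
1: greatest Fibonacci not exceeding it is 1, leaving 0
So 2004 = 1597 + 377 + 21 + 8 + 1, with no two terms consecutive in the sequence.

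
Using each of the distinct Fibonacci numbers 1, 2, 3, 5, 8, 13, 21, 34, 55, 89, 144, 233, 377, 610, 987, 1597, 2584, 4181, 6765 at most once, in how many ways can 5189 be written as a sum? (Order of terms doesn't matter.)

5189 = 4181+987+21 = 4181+987+13+8 = 4181+610+377+21 = … (35 more), for 38 in all.

38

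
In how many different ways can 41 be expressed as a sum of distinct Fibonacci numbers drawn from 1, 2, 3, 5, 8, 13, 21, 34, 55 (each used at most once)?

Starting from the Zeckendorf form and repeatedly splitting a term F_k into F_{k−1} + F_{k−2} (when neither is already used) reaches every representation.
41 = 34+5+2 = 21+13+5+2 — 2 representations.

2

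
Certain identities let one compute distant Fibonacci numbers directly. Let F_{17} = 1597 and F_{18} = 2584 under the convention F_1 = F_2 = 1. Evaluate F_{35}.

By F_{2k+1} = F_k² + F_{k+1}²: F_{35} = 1597² + 2584² = 2550409 + 6677056 = 9227465.

9227465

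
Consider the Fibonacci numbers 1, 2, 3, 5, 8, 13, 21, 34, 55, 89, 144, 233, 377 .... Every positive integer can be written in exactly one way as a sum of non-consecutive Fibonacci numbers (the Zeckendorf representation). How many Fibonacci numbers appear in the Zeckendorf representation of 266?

266: greatest Fibonacci not exceeding it is 233, leaving 33
33: greatest Fibonacci not exceeding it is 21, leaving 12
12: greatest Fibonacci not exceeding it is 8, leaving 4
4: greatest Fibonacci not exceeding it is 3, leaving 1
1: greatest Fibonacci not exceeding it is 1, leaving 0
266 = 233 + 21 + 8 + 3 + 1, which has 5 terms.

5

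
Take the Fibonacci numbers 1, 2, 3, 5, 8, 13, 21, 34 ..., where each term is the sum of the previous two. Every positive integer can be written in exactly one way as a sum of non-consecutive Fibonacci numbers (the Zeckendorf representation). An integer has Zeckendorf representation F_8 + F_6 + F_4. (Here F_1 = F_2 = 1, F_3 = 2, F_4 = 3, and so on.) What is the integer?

32

F_8 + F_6 + F_4 = 21 + 8 + 3 = 32.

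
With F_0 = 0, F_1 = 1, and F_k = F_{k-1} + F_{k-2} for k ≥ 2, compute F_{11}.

Iterating the recurrence up to F_{5} = 5 and F_{4} = 3:
F_{6} = F_{5} + F_{4} = 5 + 3 = 8
F_{7} = F_{6} + F_{5} = 8 + 5 = 13
F_{8} = F_{7} + F_{6} = 13 + 8 = 21
F_{9} = F_{8} + F_{7} = 21 + 13 = 34
F_{10} = F_{9} + F_{8} = 34 + 21 = 55
F_{11} = F_{10} + F_{9} = 55 + 34 = 89

89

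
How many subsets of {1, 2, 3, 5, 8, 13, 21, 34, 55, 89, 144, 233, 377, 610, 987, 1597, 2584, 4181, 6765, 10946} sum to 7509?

63

Each representation comes from the Zeckendorf form by replacing some F_k with F_{k−1} + F_{k−2} where possible.
7509 = 6765+610+89+34+8+3 = 6765+610+89+34+8+2+1 = 6765+610+89+21+13+8+3 = 6765+377+233+89+34+8+3 = 6765+610+89+34+5+3+2+1 = … (58 more), for 63 in all.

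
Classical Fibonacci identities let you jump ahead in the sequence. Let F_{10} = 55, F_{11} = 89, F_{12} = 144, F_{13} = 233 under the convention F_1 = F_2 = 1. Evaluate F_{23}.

28657

By the addition formula F_{m+n} = F_m F_{n+1} + F_{m−1} F_n with m=13, n=10: F_{23} = 233·89 + 144·55 = 20737 + 7920 = 28657.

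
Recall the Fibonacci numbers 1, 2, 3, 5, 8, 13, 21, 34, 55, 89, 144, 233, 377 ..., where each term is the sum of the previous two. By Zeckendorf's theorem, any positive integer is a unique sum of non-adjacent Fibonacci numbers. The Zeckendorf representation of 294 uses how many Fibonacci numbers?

4

294: greatest Fibonacci not exceeding it is 233, leaving 61
61: greatest Fibonacci not exceeding it is 55, leaving 6
6: greatest Fibonacci not exceeding it is 5, leaving 1
1: greatest Fibonacci not exceeding it is 1, leaving 0
294 = 233 + 55 + 5 + 1, which has 4 terms.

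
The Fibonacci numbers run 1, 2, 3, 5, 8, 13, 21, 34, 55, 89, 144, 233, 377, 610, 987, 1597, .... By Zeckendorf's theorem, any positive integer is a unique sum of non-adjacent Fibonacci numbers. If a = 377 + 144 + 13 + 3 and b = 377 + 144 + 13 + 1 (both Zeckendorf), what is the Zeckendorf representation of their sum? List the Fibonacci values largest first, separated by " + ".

987 + 55 + 21 + 8 + 1

The two numbers are 537 and 535, so their sum is 1072.
Repeatedly subtract the largest Fibonacci number that fits:
987 ≤ 1072 < 1597, so take 987; remainder 85
55 ≤ 85 < 89, so take 55; remainder 30
21 ≤ 30 < 34, so take 21; remainder 9
8 ≤ 9 < 13, so take 8; remainder 1
1 ≤ 1 < 2, so take 1; remainder 0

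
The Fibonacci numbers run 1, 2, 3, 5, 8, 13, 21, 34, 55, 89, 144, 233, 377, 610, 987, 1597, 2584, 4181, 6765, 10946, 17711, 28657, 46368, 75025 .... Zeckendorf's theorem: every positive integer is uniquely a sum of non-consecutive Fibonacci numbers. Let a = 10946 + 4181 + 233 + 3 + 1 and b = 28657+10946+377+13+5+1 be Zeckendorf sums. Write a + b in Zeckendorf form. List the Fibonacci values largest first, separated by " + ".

The two numbers are 15364 and 39999, so their sum is 55363.
Repeatedly subtract the largest Fibonacci number that fits:
subtract 46368 from 55363: 8995 remains
subtract 6765 from 8995: 2230 remains
subtract 1597 from 2230: 633 remains
subtract 610 from 633: 23 remains
subtract 21 from 23: 2 remains
subtract 2 from 2: 0 remains

46368 + 6765 + 1597 + 610 + 21 + 2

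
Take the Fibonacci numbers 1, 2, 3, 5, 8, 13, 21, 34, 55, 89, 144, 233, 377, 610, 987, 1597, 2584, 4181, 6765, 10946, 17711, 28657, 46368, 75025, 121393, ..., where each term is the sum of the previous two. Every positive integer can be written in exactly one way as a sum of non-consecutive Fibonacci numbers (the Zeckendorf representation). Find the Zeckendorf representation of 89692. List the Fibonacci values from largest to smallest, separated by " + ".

75025 + 10946 + 2584 + 987 + 144 + 5 + 1

Greedily peel off the largest Fibonacci term at each step:
subtract 75025 from 89692: 14667 remains
subtract 10946 from 14667: 3721 remains
subtract 2584 from 3721: 1137 remains
subtract 987 from 1137: 150 remains
subtract 144 from 150: 6 remains
subtract 5 from 6: 1 remains
subtract 1 from 1: 0 remains
So 89692 = 75025 + 10946 + 2584 + 987 + 144 + 5 + 1, with no two terms consecutive in the sequence.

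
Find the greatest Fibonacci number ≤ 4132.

2584

2584 ≤ 4132 < 4181, so the largest Fibonacci number not exceeding 4132 is 2584.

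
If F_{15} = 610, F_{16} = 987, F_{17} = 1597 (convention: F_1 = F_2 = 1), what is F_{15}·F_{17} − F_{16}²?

610·1597 − 987² = 974170 − 974169 = 1. (Cassini's identity: F_{k−1}F_{k+1} − F_k² = (−1)^k.)

1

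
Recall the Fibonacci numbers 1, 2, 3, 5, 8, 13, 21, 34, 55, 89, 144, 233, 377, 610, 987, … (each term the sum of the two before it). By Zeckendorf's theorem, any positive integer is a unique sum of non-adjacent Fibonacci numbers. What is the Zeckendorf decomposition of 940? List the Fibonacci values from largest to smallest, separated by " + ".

610 + 233 + 89 + 8

Repeatedly subtract the largest Fibonacci number that fits:
largest Fibonacci ≤ 940 is 610; 940 − 610 = 330
largest Fibonacci ≤ 330 is 233; 330 − 233 = 97
largest Fibonacci ≤ 97 is 89; 97 − 89 = 8
largest Fibonacci ≤ 8 is 8; 8 − 8 = 0
So 940 = 610 + 233 + 89 + 8, with no two terms consecutive in the sequence.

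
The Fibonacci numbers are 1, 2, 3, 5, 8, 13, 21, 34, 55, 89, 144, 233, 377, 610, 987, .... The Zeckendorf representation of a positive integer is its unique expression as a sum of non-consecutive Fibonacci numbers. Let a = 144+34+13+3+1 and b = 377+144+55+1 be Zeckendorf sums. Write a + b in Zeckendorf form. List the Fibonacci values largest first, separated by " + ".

610 + 144 + 13 + 5

The two numbers are 195 and 577, so their sum is 772.
772: greatest Fibonacci not exceeding it is 610, leaving 162
162: greatest Fibonacci not exceeding it is 144, leaving 18
18: greatest Fibonacci not exceeding it is 13, leaving 5
5: greatest Fibonacci not exceeding it is 5, leaving 0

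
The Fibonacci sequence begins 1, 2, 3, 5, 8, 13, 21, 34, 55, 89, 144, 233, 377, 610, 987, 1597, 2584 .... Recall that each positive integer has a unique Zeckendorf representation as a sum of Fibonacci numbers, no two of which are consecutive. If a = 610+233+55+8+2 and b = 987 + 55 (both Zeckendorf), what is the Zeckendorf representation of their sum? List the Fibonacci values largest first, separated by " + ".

The two numbers are 908 and 1042, so their sum is 1950.
1950 − 1597 = 353
353 − 233 = 120
120 − 89 = 31
31 − 21 = 10
10 − 8 = 2
2 − 2 = 0

1597 + 233 + 89 + 21 + 8 + 2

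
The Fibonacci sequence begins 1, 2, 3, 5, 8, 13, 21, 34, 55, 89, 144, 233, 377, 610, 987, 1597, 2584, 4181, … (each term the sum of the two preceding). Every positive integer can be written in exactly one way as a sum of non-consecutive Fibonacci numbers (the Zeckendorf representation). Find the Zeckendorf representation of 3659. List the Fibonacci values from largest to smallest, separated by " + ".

2584 + 987 + 55 + 21 + 8 + 3 + 1

3659 − 2584 = 1075
1075 − 987 = 88
88 − 55 = 33
33 − 21 = 12
12 − 8 = 4
4 − 3 = 1
1 − 1 = 0
So 3659 = 2584 + 987 + 55 + 21 + 8 + 3 + 1, with no two terms consecutive in the sequence.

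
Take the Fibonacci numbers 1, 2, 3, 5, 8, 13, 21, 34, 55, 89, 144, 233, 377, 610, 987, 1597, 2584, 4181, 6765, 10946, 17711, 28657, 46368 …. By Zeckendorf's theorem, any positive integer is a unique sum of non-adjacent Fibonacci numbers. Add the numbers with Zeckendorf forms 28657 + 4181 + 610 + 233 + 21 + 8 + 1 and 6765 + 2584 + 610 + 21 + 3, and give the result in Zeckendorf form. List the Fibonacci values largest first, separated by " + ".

28657 + 10946 + 2584 + 987 + 377 + 89 + 34 + 13 + 5 + 2

The two numbers are 33711 and 9983, so their sum is 43694.
28657 ≤ 43694 < 46368, so take 28657; remainder 15037
10946 ≤ 15037 < 17711, so take 10946; remainder 4091
2584 ≤ 4091 < 4181, so take 2584; remainder 1507
987 ≤ 1507 < 1597, so take 987; remainder 520
377 ≤ 520 < 610, so take 377; remainder 143
89 ≤ 143 < 144, so take 89; remainder 54
34 ≤ 54 < 55, so take 34; remainder 20
13 ≤ 20 < 21, so take 13; remainder 7
5 ≤ 7 < 8, so take 5; remainder 2
2 ≤ 2 < 3, so take 2; remainder 0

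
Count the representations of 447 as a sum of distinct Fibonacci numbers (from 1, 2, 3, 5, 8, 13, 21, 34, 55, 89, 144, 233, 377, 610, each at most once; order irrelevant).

10

447 = 377+55+13+2 = 377+55+8+5+2 = 377+34+21+13+2 = … (7 more), for 10 in all.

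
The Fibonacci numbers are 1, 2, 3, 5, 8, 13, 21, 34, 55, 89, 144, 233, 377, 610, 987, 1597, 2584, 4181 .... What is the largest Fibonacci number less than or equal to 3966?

2584

2584 ≤ 3966 < 4181, so the largest Fibonacci number not exceeding 3966 is 2584.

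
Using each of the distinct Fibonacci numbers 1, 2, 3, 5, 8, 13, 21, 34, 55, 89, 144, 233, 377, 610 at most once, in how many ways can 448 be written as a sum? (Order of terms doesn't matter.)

448 = 377+55+13+3 = 377+55+13+2+1 = 377+55+8+5+3 = 377+34+21+13+3 = 233+144+55+13+3 = … (15 more), for 20 in all.

20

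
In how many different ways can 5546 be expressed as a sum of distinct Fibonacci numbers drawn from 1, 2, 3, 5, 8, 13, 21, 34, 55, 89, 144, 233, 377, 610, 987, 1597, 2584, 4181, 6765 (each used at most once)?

22

Starting from the Zeckendorf form and repeatedly splitting a term F_k into F_{k−1} + F_{k−2} (when neither is already used) reaches every representation.
5546 = 4181+987+377+1 = 4181+987+233+144+1 = 2584+1597+987+377+1 = 4181+987+233+89+55+1 = 4181+610+377+233+144+1 = … (17 more), for 22 in all.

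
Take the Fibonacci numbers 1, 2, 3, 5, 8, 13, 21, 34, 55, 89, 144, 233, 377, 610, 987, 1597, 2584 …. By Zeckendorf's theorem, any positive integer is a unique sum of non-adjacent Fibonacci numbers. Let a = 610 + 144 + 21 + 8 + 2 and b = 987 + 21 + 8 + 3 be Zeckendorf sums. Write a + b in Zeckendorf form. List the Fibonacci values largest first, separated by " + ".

1597 + 144 + 55 + 8

The two numbers are 785 and 1019, so their sum is 1804.
take 1597 (≤ 1804); 1804 − 1597 = 207
take 144 (≤ 207); 207 − 144 = 63
take 55 (≤ 63); 63 − 55 = 8
take 8 (≤ 8); 8 − 8 = 0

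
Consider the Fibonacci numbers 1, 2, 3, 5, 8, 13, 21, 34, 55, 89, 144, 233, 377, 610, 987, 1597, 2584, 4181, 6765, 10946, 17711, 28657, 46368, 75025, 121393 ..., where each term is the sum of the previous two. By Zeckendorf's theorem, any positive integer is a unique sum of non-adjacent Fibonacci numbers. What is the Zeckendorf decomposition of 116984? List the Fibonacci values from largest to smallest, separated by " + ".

Greedy algorithm:
subtract 75025 from 116984: 41959 remains
subtract 28657 from 41959: 13302 remains
subtract 10946 from 13302: 2356 remains
subtract 1597 from 2356: 759 remains
subtract 610 from 759: 149 remains
subtract 144 from 149: 5 remains
subtract 5 from 5: 0 remains
So 116984 = 75025 + 28657 + 10946 + 1597 + 610 + 144 + 5, with no two terms consecutive in the sequence.

75025 + 28657 + 10946 + 1597 + 610 + 144 + 5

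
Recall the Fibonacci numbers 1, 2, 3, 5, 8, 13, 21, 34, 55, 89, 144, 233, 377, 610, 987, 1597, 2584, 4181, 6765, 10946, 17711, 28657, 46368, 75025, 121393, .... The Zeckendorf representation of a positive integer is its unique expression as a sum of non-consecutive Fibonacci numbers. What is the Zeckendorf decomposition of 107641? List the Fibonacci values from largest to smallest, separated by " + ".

75025 + 28657 + 2584 + 987 + 377 + 8 + 3

largest Fibonacci ≤ 107641 is 75025; 107641 − 75025 = 32616
largest Fibonacci ≤ 32616 is 28657; 32616 − 28657 = 3959
largest Fibonacci ≤ 3959 is 2584; 3959 − 2584 = 1375
largest Fibonacci ≤ 1375 is 987; 1375 − 987 = 388
largest Fibonacci ≤ 388 is 377; 388 − 377 = 11
largest Fibonacci ≤ 11 is 8; 11 − 8 = 3
largest Fibonacci ≤ 3 is 3; 3 − 3 = 0
So 107641 = 75025 + 28657 + 2584 + 987 + 377 + 8 + 3, with no two terms consecutive in the sequence.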